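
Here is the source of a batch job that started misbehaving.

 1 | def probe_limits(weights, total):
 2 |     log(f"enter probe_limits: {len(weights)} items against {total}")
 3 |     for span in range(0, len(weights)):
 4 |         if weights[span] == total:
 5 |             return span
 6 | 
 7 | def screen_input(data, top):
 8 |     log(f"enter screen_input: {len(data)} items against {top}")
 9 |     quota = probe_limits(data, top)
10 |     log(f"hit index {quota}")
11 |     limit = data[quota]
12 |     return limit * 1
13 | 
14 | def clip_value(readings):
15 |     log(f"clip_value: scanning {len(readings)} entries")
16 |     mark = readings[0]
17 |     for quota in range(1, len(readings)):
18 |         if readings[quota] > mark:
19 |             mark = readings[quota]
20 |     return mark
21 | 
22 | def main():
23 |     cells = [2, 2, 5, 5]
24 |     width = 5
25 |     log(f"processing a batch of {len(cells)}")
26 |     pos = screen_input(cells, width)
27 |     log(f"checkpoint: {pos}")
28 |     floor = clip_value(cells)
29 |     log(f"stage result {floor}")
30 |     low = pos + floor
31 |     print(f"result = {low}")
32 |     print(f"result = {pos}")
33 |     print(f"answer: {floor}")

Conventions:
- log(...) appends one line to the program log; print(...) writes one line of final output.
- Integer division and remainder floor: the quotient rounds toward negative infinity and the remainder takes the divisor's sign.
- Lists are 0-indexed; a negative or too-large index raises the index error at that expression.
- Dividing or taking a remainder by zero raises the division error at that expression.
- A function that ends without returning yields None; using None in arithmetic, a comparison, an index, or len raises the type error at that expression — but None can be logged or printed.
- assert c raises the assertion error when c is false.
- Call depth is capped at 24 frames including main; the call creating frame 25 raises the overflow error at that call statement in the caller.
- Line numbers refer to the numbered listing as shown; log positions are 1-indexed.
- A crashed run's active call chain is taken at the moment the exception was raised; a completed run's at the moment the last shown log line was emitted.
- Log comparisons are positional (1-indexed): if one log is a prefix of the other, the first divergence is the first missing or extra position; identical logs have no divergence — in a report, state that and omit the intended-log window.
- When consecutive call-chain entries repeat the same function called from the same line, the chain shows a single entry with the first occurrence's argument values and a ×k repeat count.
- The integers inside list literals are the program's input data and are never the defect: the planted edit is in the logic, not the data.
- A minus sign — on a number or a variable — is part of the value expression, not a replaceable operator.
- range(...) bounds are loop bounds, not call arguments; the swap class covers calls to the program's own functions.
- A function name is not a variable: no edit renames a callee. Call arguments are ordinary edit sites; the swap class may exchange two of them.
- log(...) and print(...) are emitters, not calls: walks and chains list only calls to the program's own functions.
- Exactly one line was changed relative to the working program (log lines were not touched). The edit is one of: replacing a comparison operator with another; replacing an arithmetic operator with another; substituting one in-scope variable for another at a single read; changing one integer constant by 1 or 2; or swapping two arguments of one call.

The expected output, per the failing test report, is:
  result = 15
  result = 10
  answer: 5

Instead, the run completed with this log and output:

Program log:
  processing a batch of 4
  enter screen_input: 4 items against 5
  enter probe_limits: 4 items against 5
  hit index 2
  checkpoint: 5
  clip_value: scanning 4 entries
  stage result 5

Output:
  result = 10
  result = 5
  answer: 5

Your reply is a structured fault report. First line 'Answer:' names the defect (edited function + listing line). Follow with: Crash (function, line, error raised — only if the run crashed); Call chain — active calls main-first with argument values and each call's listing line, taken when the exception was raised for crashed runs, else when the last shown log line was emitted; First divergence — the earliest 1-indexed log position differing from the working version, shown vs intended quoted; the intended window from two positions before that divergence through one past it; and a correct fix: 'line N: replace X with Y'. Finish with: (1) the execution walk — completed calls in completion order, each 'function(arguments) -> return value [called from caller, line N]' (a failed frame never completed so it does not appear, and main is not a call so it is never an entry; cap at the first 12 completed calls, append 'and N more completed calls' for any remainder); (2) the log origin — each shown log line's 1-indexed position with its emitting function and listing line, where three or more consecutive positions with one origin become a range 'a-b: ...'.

Answer: the defect is in screen_input at line 12.
Key observation: Log line 5 is where behavior first shows: 'checkpoint: 5' appears instead of 'checkpoint: 10'.
Call chain: main.
First divergence: position 5 — shown 'checkpoint: 5', intended 'checkpoint: 10'.
Intended log window:
  3: enter probe_limits: 4 items against 5
  4: hit index 2
  5: checkpoint: 10
  6: clip_value: scanning 4 entries
Execution walk:
  probe_limits([2, 2, 5, 5], 5) -> 2  [called from screen_input, line 9]
  screen_input([2, 2, 5, 5], 5) -> 5  [called from main, line 26]
  clip_value([2, 2, 5, 5]) -> 5  [called from main, line 28]
Log line origins:
  1: from main, line 25
  2: from screen_input, line 8
  3: from probe_limits, line 2
  4: from screen_input, line 10
  5: from main, line 27
  6: from clip_value, line 15
  7: from main, line 29
A correct fix: line 12: replace `1` with `2`.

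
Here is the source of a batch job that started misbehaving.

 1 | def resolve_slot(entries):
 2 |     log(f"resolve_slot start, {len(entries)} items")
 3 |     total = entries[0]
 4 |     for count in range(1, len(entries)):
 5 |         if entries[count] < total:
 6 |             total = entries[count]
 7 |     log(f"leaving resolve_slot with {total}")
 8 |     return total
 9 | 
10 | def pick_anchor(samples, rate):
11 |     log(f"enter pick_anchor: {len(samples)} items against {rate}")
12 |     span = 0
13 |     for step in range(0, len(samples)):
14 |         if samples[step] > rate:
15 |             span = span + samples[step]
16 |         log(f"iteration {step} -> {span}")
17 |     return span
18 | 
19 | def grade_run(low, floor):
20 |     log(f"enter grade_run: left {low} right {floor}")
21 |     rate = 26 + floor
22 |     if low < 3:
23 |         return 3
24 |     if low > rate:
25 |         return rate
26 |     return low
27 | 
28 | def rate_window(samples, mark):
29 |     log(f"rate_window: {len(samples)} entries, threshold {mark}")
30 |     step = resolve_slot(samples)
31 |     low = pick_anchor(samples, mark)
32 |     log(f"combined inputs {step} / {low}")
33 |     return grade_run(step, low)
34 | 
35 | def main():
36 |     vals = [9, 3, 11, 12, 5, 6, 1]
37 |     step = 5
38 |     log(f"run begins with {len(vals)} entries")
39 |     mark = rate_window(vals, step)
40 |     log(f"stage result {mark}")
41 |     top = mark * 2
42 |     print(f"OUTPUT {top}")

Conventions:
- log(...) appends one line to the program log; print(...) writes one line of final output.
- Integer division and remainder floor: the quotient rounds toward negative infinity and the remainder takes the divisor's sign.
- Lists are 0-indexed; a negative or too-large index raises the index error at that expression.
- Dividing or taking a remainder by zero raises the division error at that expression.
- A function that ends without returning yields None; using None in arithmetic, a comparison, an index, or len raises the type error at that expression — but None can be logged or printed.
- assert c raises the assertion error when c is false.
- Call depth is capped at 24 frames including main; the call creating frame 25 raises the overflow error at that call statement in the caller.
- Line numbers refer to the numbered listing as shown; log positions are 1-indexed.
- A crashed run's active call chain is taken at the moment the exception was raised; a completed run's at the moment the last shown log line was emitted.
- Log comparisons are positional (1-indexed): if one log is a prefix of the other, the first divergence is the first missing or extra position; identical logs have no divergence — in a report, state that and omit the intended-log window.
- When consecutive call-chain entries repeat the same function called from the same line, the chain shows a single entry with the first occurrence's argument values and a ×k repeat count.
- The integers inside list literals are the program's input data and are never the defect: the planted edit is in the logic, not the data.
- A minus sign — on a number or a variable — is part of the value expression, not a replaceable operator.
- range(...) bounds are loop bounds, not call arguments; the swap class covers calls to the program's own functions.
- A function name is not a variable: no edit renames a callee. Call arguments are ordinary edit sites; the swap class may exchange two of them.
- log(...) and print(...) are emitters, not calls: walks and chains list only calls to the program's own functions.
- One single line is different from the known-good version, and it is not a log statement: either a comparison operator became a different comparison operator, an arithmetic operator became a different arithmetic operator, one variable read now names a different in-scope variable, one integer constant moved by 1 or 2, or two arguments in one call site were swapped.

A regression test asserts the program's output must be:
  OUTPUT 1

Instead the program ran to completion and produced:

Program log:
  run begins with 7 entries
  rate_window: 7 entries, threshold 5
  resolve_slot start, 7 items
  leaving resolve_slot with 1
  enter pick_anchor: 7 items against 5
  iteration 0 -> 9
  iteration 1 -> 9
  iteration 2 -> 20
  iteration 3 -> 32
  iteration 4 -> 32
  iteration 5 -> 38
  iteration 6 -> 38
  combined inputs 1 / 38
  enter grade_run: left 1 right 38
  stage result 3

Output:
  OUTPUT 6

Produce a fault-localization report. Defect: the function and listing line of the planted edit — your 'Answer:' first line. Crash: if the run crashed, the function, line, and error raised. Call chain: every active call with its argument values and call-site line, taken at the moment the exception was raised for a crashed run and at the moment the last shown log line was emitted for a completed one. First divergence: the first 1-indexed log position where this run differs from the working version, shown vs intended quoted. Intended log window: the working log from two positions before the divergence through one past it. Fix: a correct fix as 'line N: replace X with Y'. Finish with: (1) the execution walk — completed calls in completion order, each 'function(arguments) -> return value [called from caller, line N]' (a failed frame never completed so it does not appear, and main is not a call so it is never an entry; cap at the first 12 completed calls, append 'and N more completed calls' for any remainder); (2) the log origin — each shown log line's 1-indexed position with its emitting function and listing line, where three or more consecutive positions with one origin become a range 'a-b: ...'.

Answer: the defect is in main at line 41.
Key observation: Nothing in the log betrays the bug — only the output does.
Call chain: main.
First divergence: there is none — every log position agrees.
Execution walk:
  resolve_slot([9, 3, 11, 12, 5, 6, 1]) -> 1  [called from rate_window, line 30]
  pick_anchor([9, 3, 11, 12, 5, 6, 1], 5) -> 38  [called from rate_window, line 31]
  grade_run(1, 38) -> 3  [called from rate_window, line 33]
  rate_window([9, 3, 11, 12, 5, 6, 1], 5) -> 3  [called from main, line 39]
Log line origins:
  1: emitted by main (line 38)
  2: emitted by rate_window (line 29)
  3: emitted by resolve_slot (line 2)
  4: emitted by resolve_slot (line 7)
  5: emitted by pick_anchor (line 11)
  6-12: emitted by pick_anchor (line 16)
  13: emitted by rate_window (line 32)
  14: emitted by grade_run (line 20)
  15: emitted by main (line 40)
A correct fix: line 41: replace `*` with `-`.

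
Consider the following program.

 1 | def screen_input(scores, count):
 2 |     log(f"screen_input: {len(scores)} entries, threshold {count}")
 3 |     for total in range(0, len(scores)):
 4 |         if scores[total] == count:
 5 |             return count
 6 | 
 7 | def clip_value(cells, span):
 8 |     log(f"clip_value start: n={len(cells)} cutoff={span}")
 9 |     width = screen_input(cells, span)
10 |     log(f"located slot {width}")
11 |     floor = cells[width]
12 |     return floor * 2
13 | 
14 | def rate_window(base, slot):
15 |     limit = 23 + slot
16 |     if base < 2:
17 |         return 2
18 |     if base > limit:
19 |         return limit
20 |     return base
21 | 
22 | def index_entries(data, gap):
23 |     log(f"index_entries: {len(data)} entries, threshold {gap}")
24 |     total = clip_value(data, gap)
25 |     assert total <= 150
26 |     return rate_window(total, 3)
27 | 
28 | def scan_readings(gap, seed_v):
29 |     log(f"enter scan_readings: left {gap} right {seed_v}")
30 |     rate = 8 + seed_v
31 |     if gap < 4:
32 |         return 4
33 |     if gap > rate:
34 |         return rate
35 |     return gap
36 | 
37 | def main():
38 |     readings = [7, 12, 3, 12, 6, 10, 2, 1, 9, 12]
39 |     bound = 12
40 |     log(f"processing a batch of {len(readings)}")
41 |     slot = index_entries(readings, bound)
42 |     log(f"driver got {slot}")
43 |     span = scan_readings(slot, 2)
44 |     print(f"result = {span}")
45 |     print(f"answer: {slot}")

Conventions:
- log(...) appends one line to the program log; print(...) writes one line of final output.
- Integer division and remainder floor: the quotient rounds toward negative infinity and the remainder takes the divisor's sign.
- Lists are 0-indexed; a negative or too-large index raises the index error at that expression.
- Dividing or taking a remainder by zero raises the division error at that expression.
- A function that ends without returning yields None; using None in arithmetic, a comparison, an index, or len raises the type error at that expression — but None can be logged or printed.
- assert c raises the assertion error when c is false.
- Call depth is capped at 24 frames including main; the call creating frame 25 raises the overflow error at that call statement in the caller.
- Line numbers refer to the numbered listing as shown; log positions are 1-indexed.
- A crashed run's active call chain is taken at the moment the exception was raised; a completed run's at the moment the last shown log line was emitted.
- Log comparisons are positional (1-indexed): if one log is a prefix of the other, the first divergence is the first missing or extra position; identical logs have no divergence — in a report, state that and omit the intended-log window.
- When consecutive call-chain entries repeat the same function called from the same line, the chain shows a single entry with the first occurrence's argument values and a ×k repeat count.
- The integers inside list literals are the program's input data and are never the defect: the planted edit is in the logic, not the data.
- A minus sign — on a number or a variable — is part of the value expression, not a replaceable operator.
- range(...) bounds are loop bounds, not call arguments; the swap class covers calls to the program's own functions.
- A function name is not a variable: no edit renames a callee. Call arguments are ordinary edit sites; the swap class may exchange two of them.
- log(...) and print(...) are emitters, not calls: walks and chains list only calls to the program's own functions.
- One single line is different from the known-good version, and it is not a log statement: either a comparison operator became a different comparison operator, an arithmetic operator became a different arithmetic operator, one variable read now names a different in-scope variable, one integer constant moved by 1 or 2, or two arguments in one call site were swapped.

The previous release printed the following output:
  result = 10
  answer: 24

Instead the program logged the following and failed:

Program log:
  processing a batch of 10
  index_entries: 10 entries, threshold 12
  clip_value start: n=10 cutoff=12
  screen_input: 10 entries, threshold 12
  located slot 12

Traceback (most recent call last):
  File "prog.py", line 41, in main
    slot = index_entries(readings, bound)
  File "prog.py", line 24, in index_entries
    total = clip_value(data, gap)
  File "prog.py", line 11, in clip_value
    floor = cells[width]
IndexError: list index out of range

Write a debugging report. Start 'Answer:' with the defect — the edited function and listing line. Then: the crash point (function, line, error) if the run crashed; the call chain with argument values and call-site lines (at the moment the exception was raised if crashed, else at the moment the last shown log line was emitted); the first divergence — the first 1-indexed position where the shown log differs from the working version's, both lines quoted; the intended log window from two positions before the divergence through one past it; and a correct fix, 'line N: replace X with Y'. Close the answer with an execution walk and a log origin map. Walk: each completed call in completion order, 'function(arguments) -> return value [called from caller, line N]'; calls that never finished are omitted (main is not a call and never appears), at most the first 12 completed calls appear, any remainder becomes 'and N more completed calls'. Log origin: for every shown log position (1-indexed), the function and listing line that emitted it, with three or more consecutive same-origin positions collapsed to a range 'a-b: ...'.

Answer: the defect is in screen_input at line 5.
Key fact: Log line 5 is where behavior first shows: 'located slot 12' appears instead of 'located slot 1'.
Crash: clip_value, line 11, IndexError.
Call chain: main -> index_entries([7, 12, 3, 12, 6, 10, 2, 1, 9, 12], 12) (called at line 41) -> clip_value([7, 12, 3, 12, 6, 10, 2, 1, 9, 12], 12) (called at line 24).
First divergence: position 5; shown 'located slot 12' vs intended 'located slot 1'.
Intended log window:
  3: clip_value start: n=10 cutoff=12
  4: screen_input: 10 entries, threshold 12
  5: located slot 1
  6: driver got 24
Execution walk:
  screen_input([7, 12, 3, 12, 6, 10, 2, 1, 9, 12], 12) -> 12  [called from clip_value, line 9]
Origin of each log line:
  1: from main, line 40
  2: from index_entries, line 23
  3: from clip_value, line 8
  4: from screen_input, line 2
  5: from clip_value, line 10
A correct fix: line 5: replace `count` with `total`.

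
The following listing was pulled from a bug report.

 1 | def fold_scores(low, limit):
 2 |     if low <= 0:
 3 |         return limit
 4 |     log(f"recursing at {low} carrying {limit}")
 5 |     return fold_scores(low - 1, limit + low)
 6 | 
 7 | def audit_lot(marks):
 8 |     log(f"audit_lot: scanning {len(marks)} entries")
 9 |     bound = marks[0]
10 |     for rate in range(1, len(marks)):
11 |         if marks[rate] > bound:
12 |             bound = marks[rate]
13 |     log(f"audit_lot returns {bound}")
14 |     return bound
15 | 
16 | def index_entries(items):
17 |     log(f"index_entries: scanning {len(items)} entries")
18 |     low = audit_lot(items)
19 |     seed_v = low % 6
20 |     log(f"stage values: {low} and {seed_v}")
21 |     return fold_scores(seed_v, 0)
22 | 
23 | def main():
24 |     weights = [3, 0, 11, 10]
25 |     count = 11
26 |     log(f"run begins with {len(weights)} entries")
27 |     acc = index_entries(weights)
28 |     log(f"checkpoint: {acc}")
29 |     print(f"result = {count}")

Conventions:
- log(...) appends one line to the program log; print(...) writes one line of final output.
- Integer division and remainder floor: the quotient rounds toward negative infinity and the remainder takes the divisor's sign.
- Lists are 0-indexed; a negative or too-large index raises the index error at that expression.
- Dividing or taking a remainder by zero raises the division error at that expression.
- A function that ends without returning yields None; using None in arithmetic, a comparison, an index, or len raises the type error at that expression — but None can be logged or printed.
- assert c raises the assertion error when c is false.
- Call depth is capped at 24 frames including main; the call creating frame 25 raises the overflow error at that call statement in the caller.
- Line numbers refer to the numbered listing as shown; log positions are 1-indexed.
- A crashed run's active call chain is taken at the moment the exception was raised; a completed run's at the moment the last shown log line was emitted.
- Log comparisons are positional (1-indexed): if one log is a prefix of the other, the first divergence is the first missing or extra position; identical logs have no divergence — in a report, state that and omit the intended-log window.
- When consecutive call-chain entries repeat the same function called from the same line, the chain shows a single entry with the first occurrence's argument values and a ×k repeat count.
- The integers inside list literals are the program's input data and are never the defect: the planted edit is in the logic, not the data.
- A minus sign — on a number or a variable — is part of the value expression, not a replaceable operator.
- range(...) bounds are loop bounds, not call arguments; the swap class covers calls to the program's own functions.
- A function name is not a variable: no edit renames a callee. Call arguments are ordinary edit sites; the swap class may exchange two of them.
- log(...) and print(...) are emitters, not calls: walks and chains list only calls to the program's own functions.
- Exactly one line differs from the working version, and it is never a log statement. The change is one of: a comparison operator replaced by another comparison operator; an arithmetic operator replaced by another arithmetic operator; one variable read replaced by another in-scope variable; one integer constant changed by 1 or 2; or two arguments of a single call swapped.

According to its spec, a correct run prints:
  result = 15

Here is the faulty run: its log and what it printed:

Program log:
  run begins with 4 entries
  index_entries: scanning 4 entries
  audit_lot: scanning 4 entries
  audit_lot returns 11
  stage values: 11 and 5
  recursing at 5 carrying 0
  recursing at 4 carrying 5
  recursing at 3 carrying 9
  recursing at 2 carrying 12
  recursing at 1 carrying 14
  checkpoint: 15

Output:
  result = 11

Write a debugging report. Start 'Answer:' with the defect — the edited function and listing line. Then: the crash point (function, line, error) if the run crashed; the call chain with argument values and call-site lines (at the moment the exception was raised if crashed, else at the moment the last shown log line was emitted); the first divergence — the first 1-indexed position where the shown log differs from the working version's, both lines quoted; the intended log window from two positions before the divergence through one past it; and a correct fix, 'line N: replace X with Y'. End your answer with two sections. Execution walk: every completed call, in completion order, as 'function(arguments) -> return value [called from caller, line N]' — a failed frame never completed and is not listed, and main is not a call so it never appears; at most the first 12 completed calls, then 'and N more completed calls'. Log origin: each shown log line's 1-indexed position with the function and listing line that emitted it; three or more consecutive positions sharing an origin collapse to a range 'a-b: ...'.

Answer: the defect is in main at line 29.
Core observation: Every logged value matches the working version; the printed result is what differs.
Call chain: main.
First divergence: there is none — every log position agrees.
Execution walk:
  audit_lot([3, 0, 11, 10]) -> 11  [called from index_entries, line 18]
  fold_scores(0, 15) -> 15  [called from fold_scores, line 5]
  fold_scores(1, 14) -> 15  [called from fold_scores, line 5]
  fold_scores(2, 12) -> 15  [called from fold_scores, line 5]
  fold_scores(3, 9) -> 15  [called from fold_scores, line 5]
  fold_scores(4, 5) -> 15  [called from fold_scores, line 5]
  fold_scores(5, 0) -> 15  [called from index_entries, line 21]
  index_entries([3, 0, 11, 10]) -> 15  [called from main, line 27]
Log origins:
  1: emitted by main (line 26)
  2: emitted by index_entries (line 17)
  3: emitted by audit_lot (line 8)
  4: emitted by audit_lot (line 13)
  5: emitted by index_entries (line 20)
  6-10: emitted by fold_scores (line 4)
  11: emitted by main (line 28)
A correct fix: line 29: replace `count` with `acc`.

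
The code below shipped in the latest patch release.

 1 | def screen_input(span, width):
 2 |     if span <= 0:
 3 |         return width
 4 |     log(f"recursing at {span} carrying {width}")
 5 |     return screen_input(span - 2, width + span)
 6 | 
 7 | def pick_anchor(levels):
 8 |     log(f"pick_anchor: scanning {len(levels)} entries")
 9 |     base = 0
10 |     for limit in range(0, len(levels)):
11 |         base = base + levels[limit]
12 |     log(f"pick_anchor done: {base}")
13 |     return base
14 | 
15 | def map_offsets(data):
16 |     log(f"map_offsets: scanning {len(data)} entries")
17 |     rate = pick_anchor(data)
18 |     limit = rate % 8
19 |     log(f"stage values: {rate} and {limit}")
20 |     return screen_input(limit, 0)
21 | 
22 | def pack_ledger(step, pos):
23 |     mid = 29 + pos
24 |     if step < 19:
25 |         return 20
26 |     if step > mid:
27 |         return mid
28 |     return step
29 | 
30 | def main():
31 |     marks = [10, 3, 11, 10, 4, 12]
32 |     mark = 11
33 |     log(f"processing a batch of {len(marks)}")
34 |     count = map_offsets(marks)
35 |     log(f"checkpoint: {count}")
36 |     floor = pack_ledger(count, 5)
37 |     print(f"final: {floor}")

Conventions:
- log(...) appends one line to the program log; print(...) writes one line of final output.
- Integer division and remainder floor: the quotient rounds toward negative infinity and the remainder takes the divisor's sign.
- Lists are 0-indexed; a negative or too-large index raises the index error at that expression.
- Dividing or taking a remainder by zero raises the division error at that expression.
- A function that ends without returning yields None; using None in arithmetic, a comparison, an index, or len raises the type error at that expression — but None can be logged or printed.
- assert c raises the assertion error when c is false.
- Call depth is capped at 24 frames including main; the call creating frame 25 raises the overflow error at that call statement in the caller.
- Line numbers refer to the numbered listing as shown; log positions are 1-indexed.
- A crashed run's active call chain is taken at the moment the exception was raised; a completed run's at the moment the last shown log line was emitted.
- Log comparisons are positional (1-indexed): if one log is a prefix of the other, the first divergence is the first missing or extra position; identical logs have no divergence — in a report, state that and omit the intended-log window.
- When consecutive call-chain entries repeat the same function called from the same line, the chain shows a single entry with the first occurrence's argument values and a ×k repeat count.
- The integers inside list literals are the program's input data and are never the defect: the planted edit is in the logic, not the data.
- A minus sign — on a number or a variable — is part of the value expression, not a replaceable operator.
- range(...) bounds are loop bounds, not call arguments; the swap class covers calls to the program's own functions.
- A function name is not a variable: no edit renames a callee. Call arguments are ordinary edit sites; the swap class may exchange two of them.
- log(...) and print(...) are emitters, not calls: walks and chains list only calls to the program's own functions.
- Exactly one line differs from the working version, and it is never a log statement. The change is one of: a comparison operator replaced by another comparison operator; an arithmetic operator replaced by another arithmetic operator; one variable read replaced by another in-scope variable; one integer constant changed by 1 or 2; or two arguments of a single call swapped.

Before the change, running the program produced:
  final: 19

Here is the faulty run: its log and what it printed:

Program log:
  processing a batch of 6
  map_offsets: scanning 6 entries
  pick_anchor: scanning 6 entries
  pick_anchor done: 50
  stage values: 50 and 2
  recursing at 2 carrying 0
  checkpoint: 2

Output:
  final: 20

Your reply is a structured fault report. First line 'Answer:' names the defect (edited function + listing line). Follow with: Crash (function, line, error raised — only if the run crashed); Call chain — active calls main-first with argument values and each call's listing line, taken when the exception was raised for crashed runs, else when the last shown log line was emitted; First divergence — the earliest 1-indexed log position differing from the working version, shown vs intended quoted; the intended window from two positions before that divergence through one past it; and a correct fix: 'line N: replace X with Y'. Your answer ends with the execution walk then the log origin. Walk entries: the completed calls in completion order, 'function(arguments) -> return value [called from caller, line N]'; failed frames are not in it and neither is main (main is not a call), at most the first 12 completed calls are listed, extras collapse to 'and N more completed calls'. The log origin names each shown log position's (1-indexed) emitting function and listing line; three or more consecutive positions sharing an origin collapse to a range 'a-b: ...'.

Answer: the defect is in pack_ledger at line 25.
Key fact: No log line changed; the fault shows up purely in the output.
Call chain: main.
First divergence: there is none — every log position agrees.
Execution walk:
  pick_anchor([10, 3, 11, 10, 4, 12]) -> 50  [called from map_offsets, line 17]
  screen_input(0, 2) -> 2  [called from screen_input, line 5]
  screen_input(2, 0) -> 2  [called from map_offsets, line 20]
  map_offsets([10, 3, 11, 10, 4, 12]) -> 2  [called from main, line 34]
  pack_ledger(2, 5) -> 20  [called from main, line 36]
Log origins:
  1: logged in main at line 33
  2: logged in map_offsets at line 16
  3: logged in pick_anchor at line 8
  4: logged in pick_anchor at line 12
  5: logged in map_offsets at line 19
  6: logged in screen_input at line 4
  7: logged in main at line 35
A correct fix: line 25: replace `20` with `19`.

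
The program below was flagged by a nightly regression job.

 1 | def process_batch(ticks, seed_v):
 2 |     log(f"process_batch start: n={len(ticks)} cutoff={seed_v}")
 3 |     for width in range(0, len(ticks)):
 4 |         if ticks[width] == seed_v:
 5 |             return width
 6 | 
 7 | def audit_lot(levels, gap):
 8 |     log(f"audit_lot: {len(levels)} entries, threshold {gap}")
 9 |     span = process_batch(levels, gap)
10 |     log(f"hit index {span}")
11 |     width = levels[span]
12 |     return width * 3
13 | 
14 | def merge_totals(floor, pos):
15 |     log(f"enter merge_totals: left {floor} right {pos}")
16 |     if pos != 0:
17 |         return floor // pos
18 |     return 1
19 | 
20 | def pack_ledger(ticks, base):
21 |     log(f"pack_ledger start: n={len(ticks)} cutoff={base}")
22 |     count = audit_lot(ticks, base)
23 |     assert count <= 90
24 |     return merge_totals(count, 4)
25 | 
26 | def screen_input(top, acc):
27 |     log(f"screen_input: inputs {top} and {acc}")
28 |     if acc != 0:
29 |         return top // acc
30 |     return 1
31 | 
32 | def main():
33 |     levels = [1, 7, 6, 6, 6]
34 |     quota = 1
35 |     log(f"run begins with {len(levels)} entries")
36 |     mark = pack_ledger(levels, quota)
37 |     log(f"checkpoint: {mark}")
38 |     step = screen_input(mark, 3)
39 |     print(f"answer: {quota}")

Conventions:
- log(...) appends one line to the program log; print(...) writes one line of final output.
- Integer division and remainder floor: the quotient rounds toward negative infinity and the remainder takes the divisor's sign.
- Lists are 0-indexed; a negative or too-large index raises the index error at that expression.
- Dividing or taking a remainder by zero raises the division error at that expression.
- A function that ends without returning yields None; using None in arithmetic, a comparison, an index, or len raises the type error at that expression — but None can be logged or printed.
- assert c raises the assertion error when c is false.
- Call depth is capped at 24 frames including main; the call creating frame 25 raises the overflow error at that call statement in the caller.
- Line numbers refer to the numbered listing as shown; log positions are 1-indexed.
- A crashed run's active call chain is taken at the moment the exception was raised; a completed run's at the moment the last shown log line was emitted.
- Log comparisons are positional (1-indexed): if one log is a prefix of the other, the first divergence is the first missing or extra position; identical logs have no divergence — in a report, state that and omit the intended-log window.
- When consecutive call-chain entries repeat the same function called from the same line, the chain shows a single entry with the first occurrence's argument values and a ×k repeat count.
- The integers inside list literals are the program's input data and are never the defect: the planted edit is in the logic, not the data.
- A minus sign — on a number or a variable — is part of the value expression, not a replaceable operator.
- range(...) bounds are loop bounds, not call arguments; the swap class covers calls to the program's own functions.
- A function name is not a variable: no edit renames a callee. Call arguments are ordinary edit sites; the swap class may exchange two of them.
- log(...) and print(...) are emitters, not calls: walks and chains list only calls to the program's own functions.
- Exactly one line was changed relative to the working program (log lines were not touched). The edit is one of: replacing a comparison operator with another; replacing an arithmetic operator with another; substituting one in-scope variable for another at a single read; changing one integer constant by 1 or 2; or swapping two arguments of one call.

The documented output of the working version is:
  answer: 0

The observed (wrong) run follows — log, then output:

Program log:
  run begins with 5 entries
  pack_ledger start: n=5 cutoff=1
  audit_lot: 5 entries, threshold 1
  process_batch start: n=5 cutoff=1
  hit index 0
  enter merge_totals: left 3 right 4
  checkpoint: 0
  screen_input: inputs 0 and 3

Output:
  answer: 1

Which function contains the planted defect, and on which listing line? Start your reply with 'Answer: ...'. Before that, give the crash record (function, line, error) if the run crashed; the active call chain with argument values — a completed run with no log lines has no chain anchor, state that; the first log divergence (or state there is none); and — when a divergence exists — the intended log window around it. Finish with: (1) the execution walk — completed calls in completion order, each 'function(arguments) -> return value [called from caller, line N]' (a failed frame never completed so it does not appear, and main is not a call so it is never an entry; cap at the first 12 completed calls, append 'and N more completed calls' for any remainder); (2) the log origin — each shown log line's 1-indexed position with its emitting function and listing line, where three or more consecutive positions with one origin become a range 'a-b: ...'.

Answer: the defect is in main at line 39.
Key observation: Every logged value matches the working version; the printed result is what differs.
Call chain: main -> screen_input(0, 3) (called at line 38).
First divergence: none; the two logs match at every position.
Execution walk:
  process_batch([1, 7, 6, 6, 6], 1) -> 0  [called from audit_lot, line 9]
  audit_lot([1, 7, 6, 6, 6], 1) -> 3  [called from pack_ledger, line 22]
  merge_totals(3, 4) -> 0  [called from pack_ledger, line 24]
  pack_ledger([1, 7, 6, 6, 6], 1) -> 0  [called from main, line 36]
  screen_input(0, 3) -> 0  [called from main, line 38]
Log origin:
  1: logged in main at line 35
  2: logged in pack_ledger at line 21
  3: logged in audit_lot at line 8
  4: logged in process_batch at line 2
  5: logged in audit_lot at line 10
  6: logged in merge_totals at line 15
  7: logged in main at line 37
  8: logged in screen_input at line 27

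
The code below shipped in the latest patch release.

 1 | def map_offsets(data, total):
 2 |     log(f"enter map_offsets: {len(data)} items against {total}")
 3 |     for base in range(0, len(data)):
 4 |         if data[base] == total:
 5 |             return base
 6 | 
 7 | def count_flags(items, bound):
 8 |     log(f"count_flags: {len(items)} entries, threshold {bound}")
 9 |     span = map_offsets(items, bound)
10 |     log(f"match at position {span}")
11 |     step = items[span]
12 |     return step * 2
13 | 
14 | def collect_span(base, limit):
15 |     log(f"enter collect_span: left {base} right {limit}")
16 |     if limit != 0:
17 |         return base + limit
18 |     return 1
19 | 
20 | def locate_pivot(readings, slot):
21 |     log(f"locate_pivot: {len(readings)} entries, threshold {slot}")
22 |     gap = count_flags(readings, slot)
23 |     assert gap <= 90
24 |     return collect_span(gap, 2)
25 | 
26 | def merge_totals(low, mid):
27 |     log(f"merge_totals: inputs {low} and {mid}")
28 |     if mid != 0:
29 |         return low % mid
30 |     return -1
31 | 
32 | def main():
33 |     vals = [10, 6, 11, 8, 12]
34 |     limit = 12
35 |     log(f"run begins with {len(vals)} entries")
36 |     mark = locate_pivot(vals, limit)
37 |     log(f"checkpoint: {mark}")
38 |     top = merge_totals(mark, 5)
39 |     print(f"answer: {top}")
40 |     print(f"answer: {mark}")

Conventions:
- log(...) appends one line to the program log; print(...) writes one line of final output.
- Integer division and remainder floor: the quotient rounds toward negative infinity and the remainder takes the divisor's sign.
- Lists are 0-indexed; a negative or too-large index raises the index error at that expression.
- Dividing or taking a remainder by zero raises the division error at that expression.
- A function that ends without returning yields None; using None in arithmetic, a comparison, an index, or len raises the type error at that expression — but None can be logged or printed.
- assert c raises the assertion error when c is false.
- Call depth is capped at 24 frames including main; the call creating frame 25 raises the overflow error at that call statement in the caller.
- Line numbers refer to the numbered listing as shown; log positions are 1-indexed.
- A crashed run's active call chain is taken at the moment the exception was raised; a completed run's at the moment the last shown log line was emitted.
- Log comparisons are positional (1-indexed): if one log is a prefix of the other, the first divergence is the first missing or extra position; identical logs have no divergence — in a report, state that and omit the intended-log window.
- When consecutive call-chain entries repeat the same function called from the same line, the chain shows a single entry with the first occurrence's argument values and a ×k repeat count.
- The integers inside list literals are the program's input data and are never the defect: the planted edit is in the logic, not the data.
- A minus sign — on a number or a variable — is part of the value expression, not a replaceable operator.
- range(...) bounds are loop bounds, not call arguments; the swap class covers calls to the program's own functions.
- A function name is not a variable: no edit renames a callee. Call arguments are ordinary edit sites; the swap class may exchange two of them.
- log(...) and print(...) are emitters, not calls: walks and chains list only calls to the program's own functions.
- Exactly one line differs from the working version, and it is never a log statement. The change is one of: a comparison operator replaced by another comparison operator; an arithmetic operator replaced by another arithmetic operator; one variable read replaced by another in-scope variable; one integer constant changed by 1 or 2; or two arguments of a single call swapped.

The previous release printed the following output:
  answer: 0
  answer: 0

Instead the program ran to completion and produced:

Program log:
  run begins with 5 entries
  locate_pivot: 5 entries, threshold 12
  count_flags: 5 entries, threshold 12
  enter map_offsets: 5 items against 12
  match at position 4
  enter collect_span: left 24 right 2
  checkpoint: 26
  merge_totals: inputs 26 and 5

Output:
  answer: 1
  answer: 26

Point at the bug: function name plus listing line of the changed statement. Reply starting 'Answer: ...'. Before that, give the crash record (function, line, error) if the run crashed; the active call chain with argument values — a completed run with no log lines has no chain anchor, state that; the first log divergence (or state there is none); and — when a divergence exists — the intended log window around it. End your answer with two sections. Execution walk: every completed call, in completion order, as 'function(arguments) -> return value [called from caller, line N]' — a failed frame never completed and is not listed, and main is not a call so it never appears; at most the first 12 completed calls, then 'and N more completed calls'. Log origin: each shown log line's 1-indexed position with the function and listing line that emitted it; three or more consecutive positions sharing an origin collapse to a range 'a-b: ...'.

Answer: the defect is in collect_span at line 17.
The tell: Log line 7 is where behavior first shows: 'checkpoint: 26' appears instead of 'checkpoint: 0'.
Call chain: main -> merge_totals(26, 5) (called at line 38).
First divergence: position 7 — shown 'checkpoint: 26', intended 'checkpoint: 0'.
Intended log window:
  5: match at position 4
  6: enter collect_span: left 24 right 2
  7: checkpoint: 0
  8: merge_totals: inputs 0 and 5
Execution walk:
  map_offsets([10, 6, 11, 8, 12], 12) -> 4  [called from count_flags, line 9]
  count_flags([10, 6, 11, 8, 12], 12) -> 24  [called from locate_pivot, line 22]
  collect_span(24, 2) -> 26  [called from locate_pivot, line 24]
  locate_pivot([10, 6, 11, 8, 12], 12) -> 26  [called from main, line 36]
  merge_totals(26, 5) -> 1  [called from main, line 38]
Log origin:
  1: from main, line 35
  2: from locate_pivot, line 21
  3: from count_flags, line 8
  4: from map_offsets, line 2
  5: from count_flags, line 10
  6: from collect_span, line 15
  7: from main, line 37
  8: from merge_totals, line 27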